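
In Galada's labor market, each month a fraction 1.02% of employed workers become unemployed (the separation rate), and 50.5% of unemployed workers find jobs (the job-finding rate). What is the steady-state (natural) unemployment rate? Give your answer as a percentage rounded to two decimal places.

Steady-state unemployment rate ≈ 1.98%.

At steady state the flows balance: s·E = f·U, so U/(E+U) = s/(s+f).
u* = 1.02 / (1.02 + 50.5) = 1.02 / 51.52 = 1.98%.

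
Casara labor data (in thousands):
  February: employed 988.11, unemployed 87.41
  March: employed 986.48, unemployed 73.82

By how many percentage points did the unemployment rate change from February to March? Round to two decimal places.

The unemployment rate changed by −1.17 percentage points.

February: labor force = 988.11 + 87.41 = 1,075.52; u = 87.41/1,075.52 = 8.13%.
March: labor force = 986.48 + 73.82 = 1,060.30; u = 73.82/1,060.30 = 6.96%.
Change = 6.96% − 8.13% = −1.17 pp.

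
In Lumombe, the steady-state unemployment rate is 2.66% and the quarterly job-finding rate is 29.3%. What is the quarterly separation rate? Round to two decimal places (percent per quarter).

From u* = s/(s+f): s = u·f/(1−u).
s = 0.0266 × 29.3 / (1 − 0.0266) = 0.7794 / 0.9734 ≈ 0.80% per quarter.

Separation rate ≈ 0.80% per quarter.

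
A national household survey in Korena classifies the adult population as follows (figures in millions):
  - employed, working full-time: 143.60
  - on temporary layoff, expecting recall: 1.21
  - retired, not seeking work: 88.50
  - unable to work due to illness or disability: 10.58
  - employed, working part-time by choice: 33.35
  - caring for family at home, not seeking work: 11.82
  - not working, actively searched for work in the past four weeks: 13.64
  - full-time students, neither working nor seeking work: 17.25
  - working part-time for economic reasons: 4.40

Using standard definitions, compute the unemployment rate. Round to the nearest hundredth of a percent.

Unemployment rate ≈ 7.57%.

Employed = 143.60 + 33.35 + 4.40 = 181.35 million (anyone who worked, including part-time for economic reasons, counts as employed).
Unemployed = 1.21 + 13.64 = 14.85 million (jobless and actively searching, or on temporary layoff).
Labor force = 181.35 + 14.85 = 196.20 million.
Unemployment rate = 14.85 / 196.20 = 7.57%.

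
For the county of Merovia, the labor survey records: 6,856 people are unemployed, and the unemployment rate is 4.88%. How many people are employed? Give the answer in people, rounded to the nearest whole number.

Labor force = U / u = 6,856 / 0.0488 ≈ 140,492.
Employed = labor force − unemployed = 140,492 − 6,856 = 133,636.

About 133,636 are employed.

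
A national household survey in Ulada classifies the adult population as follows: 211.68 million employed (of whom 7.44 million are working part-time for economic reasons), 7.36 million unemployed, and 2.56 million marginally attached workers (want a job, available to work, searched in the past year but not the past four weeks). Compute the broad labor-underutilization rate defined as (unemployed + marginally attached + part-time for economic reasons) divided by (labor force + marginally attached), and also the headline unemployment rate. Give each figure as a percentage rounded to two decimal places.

Broad underutilization rate ≈ 7.83%; headline unemployment rate ≈ 3.36%.

Labor force = 211.68 + 7.36 = 219.04 million.
Numerator = 7.36 + 2.56 + 7.44 = 17.36 million.
Denominator = 219.04 + 2.56 = 221.60 million.
Broad rate = 17.36 / 221.60 = 7.83%.
Headline unemployment rate = 7.36 / 219.04 = 3.36%.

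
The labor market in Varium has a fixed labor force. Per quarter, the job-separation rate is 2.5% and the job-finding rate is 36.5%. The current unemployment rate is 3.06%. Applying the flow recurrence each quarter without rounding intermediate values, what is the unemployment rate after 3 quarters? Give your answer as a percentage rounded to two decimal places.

Unemployment rate after three quarters ≈ 5.65%.

With a fixed labor force, u_{t+1} = u_t + s·(1−u_t) − f·u_t = u_t·(1−s−f) + s.
Here 1−s−f = 0.610 and s = 0.025.
u_1 = 0.030600 × 0.610 + 0.025 = 0.043666.
u_2 = 0.043666 × 0.610 + 0.025 = 0.051636.
u_3 = 0.051636 × 0.610 + 0.025 = 0.056498.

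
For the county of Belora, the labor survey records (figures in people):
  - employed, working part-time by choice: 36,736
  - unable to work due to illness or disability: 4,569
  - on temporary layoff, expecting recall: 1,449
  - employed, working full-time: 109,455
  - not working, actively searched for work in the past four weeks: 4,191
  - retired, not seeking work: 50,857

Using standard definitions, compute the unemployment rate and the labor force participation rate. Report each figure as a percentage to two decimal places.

Employed = 36,736 + 109,455 = 146,191.
Unemployed = 1,449 + 4,191 = 5,640 (jobless and actively searching, or on temporary layoff).
Labor force = 146,191 + 5,640 = 151,831.
Not in labor force = 4,569 + 50,857 = 55,426 (those not working and not actively searching are outside the labor force).
Civilian working-age population = 151,831 + 55,426 = 207,257.
Unemployment rate = 5,640 / 151,831 = 3.71%.
Labor force participation rate = 151,831 / 207,257 = 73.26%.

Unemployment rate ≈ 3.71%; labor force participation rate ≈ 73.26%.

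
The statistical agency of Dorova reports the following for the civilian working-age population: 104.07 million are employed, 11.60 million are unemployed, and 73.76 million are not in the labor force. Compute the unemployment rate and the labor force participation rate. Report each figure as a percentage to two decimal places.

Labor force = employed + unemployed = 104.07 + 11.60 = 115.67 million.
Working-age population = 115.67 + 73.76 = 189.43 million.
Unemployment rate = 11.60 / 115.67 = 10.03%.
Labor force participation rate = 115.67 / 189.43 = 61.06%.

Unemployment rate ≈ 10.03%; labor force participation rate ≈ 61.06%.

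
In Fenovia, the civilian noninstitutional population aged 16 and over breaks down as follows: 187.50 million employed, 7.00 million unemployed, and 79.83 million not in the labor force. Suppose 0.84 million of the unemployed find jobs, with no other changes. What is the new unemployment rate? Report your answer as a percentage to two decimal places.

Initially, labor force = 187.50 + 7.00 = 194.50 million, so u = 7.00/194.50 = 3.60%.
After the change, unemployed falls and employed rises by 0.84; labor force unchanged → E = 188.34, U = 6.16, labor force = 194.50 million.
New unemployment rate = 6.16 / 194.50 = 3.17%.

New unemployment rate ≈ 3.17%.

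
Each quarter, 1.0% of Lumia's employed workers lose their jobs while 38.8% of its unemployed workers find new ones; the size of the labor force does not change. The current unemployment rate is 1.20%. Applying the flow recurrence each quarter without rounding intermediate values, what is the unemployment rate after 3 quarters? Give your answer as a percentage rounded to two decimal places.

Unemployment rate after three quarters ≈ 2.23%.

With a fixed labor force, u_{t+1} = u_t + s·(1−u_t) − f·u_t = u_t·(1−s−f) + s.
Here 1−s−f = 0.602 and s = 0.010.
u_1 = 0.012000 × 0.602 + 0.010 = 0.017224.
u_2 = 0.017224 × 0.602 + 0.010 = 0.020369.
u_3 = 0.020369 × 0.602 + 0.010 = 0.022262.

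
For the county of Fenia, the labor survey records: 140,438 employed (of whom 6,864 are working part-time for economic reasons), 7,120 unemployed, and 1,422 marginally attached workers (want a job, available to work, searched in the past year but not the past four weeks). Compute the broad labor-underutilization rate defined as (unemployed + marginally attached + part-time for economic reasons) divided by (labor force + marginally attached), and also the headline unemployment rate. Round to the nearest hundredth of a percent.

Broad underutilization rate ≈ 10.34%; headline unemployment rate ≈ 4.83%.

Labor force = 140,438 + 7,120 = 147,558.
Numerator = 7,120 + 1,422 + 6,864 = 15,406.
Denominator = 147,558 + 1,422 = 148,980.
Broad rate = 15,406 / 148,980 = 10.34%.
Headline unemployment rate = 7,120 / 147,558 = 4.83%.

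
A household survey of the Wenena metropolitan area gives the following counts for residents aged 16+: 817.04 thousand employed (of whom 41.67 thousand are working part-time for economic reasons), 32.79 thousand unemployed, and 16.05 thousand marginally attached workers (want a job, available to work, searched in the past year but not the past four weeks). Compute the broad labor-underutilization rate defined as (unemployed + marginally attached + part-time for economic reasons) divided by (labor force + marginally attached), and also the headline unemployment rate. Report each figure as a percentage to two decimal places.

Labor force = 817.04 + 32.79 = 849.83 thousand.
Numerator = 32.79 + 16.05 + 41.67 = 90.51 thousand.
Denominator = 849.83 + 16.05 = 865.88 thousand.
Broad rate = 90.51 / 865.88 = 10.45%.
Headline unemployment rate = 32.79 / 849.83 = 3.86%.

Broad underutilization rate ≈ 10.45%; headline unemployment rate ≈ 3.86%.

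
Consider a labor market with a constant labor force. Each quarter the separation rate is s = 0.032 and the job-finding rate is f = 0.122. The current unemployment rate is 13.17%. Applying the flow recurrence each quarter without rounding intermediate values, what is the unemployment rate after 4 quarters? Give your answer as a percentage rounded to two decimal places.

Unemployment rate after four quarters ≈ 16.88%.

With a fixed labor force, u_{t+1} = u_t + s·(1−u_t) − f·u_t = u_t·(1−s−f) + s.
Here 1−s−f = 0.846 and s = 0.032.
u_1 = 0.131700 × 0.846 + 0.032 = 0.143418.
u_2 = 0.143418 × 0.846 + 0.032 = 0.153332.
u_3 = 0.153332 × 0.846 + 0.032 = 0.161719.
u_4 = 0.161719 × 0.846 + 0.032 = 0.168814.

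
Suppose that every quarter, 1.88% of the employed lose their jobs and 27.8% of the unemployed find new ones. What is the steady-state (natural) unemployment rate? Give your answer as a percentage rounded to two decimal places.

At steady state the flows balance: s·E = f·U, so U/(E+U) = s/(s+f).
u* = 1.88 / (1.88 + 27.8) = 1.88 / 29.68 = 6.33%.

Steady-state unemployment rate ≈ 6.33%.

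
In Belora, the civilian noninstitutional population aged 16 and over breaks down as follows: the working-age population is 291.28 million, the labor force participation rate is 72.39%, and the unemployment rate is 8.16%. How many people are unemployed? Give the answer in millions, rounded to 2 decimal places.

Labor force = 0.7239 × 291.28 = 210.86 million.
Unemployed = 0.0816 × 210.86 ≈ 17.21 million.

About 17.21 million are unemployed.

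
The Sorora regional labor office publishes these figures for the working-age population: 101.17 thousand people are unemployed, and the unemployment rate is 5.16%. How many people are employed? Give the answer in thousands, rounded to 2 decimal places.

About 1,859.49 thousand are employed.

Labor force = U / u = 101.17 / 0.0516 ≈ 1,960.66 thousand.
Employed = labor force − unemployed = 1,960.66 − 101.17 = 1,859.49 thousand.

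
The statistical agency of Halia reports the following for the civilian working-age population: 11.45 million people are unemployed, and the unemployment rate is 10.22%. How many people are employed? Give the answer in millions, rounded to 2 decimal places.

Labor force = U / u = 11.45 / 0.1022 ≈ 112.04 million.
Employed = labor force − unemployed = 112.04 − 11.45 = 100.59 million.

About 100.59 million are employed.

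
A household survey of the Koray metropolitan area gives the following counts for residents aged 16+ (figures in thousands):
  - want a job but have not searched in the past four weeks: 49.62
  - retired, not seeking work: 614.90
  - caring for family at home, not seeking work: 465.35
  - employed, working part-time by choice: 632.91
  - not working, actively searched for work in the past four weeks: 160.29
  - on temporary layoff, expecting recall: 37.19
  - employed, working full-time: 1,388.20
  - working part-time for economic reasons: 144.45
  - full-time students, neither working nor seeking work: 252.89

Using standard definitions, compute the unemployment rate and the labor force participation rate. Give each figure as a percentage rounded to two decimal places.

Unemployment rate ≈ 8.36%; labor force participation rate ≈ 63.09%.

Employed = 632.91 + 1,388.20 + 144.45 = 2,165.56 thousand (anyone who worked, including part-time for economic reasons, counts as employed).
Unemployed = 160.29 + 37.19 = 197.48 thousand (jobless and actively searching, or on temporary layoff).
Labor force = 2,165.56 + 197.48 = 2,363.04 thousand.
Not in labor force = 49.62 + 614.90 + 465.35 + 252.89 = 1,382.76 thousand (those not working and not actively searching are outside the labor force — including those who want a job but have given up searching).
Civilian working-age population = 2,363.04 + 1,382.76 = 3,745.80 thousand.
Unemployment rate = 197.48 / 2,363.04 = 8.36%.
Labor force participation rate = 2,363.04 / 3,745.80 = 63.09%.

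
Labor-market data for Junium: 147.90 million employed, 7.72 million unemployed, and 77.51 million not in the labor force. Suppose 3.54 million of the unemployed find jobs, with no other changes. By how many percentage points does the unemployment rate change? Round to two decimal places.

The unemployment rate changes by −2.27 percentage points.

Initially, labor force = 147.90 + 7.72 = 155.62 million, so u = 7.72/155.62 = 4.96%.
After the change, unemployed falls and employed rises by 3.54; labor force unchanged → E = 151.44, U = 4.18, labor force = 155.62 million.
New unemployment rate = 4.18 / 155.62 = 2.69%.
Change = 2.69% − 4.96% = −2.27 percentage points.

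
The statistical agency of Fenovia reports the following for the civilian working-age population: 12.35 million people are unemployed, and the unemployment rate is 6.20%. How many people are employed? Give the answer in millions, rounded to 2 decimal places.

About 186.84 million are employed.

Labor force = U / u = 12.35 / 0.0620 ≈ 199.19 million.
Employed = labor force − unemployed = 199.19 − 12.35 = 186.84 million.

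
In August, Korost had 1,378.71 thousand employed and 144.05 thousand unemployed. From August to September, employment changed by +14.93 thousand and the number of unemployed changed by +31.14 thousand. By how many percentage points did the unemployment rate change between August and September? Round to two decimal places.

The unemployment rate changed by +1.71 percentage points.

August: labor force = 1,378.71 + 144.05 = 1,522.76; u = 144.05/1,522.76 = 9.46%.
September: labor force = 1,393.64 + 175.19 = 1,568.83; u = 175.19/1,568.83 = 11.17%.
Change = 11.17% − 9.46% = +1.71 pp.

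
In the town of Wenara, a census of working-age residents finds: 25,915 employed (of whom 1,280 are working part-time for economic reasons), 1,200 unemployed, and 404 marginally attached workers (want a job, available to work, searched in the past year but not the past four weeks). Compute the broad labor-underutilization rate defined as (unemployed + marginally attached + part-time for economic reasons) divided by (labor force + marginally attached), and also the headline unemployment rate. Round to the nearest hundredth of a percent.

Labor force = 25,915 + 1,200 = 27,115.
Numerator = 1,200 + 404 + 1,280 = 2,884.
Denominator = 27,115 + 404 = 27,519.
Broad rate = 2,884 / 27,519 = 10.48%.
Headline unemployment rate = 1,200 / 27,115 = 4.43%.

Broad underutilization rate ≈ 10.48%; headline unemployment rate ≈ 4.43%.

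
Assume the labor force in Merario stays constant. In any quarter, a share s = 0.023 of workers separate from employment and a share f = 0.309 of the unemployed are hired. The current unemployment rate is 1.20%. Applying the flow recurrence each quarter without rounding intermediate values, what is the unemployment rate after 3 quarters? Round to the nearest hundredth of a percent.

Unemployment rate after three quarters ≈ 5.22%.

With a fixed labor force, u_{t+1} = u_t + s·(1−u_t) − f·u_t = u_t·(1−s−f) + s.
Here 1−s−f = 0.668 and s = 0.023.
u_1 = 0.012000 × 0.668 + 0.023 = 0.031016.
u_2 = 0.031016 × 0.668 + 0.023 = 0.043719.
u_3 = 0.043719 × 0.668 + 0.023 = 0.052204.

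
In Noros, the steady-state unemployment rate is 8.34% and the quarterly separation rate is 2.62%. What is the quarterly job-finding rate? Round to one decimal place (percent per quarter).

Job-finding rate ≈ 28.8% per quarter.

From u* = s/(s+f): f = s·(1−u)/u.
f = 2.62 × (1 − 0.0834) / 0.0834 = 2.4015 / 0.0834 ≈ 28.8% per quarter.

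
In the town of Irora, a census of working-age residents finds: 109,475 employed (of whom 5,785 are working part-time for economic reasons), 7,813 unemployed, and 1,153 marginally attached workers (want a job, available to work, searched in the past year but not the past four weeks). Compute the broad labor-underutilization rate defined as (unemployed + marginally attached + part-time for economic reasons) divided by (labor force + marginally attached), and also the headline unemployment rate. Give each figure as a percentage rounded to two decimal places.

Broad underutilization rate ≈ 12.45%; headline unemployment rate ≈ 6.66%.

Labor force = 109,475 + 7,813 = 117,288.
Numerator = 7,813 + 1,153 + 5,785 = 14,751.
Denominator = 117,288 + 1,153 = 118,441.
Broad rate = 14,751 / 118,441 = 12.45%.
Headline unemployment rate = 7,813 / 117,288 = 6.66%.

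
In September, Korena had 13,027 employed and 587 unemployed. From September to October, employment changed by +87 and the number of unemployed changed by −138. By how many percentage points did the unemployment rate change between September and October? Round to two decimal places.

September: labor force = 13,027 + 587 = 13,614; u = 587/13,614 = 4.31%.
October: labor force = 13,114 + 449 = 13,563; u = 449/13,563 = 3.31%.
Change = 3.31% − 4.31% = −1.00 pp.

The unemployment rate changed by −1.00 percentage points.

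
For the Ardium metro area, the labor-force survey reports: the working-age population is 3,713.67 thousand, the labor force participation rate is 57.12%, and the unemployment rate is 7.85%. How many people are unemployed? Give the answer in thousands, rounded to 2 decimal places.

About 166.52 thousand are unemployed.

Labor force = 0.5712 × 3,713.67 = 2,121.25 thousand.
Unemployed = 0.0785 × 2,121.25 ≈ 166.52 thousand.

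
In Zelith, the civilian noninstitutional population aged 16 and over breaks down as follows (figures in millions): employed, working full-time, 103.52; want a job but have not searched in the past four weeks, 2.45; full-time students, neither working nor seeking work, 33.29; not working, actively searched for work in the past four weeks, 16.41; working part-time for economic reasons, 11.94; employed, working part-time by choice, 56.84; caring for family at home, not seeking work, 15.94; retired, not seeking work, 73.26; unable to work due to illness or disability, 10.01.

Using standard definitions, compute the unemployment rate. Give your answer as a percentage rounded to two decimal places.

Unemployment rate ≈ 8.70%.

Employed = 103.52 + 11.94 + 56.84 = 172.30 million (anyone who worked, including part-time for economic reasons, counts as employed).
Unemployed = 16.41 million.
Labor force = 172.30 + 16.41 = 188.71 million.
Unemployment rate = 16.41 / 188.71 = 8.70%.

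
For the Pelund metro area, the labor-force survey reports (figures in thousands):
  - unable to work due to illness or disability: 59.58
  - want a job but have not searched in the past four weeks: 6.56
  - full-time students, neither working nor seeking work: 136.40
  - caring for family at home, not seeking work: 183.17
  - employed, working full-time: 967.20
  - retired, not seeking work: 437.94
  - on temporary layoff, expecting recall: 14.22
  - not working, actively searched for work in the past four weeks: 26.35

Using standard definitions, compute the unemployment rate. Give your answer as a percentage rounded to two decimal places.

Employed = 967.20 thousand.
Unemployed = 14.22 + 26.35 = 40.57 thousand (jobless and actively searching, or on temporary layoff).
Labor force = 967.20 + 40.57 = 1,007.77 thousand.
Unemployment rate = 40.57 / 1,007.77 = 4.03%.

Unemployment rate ≈ 4.03%.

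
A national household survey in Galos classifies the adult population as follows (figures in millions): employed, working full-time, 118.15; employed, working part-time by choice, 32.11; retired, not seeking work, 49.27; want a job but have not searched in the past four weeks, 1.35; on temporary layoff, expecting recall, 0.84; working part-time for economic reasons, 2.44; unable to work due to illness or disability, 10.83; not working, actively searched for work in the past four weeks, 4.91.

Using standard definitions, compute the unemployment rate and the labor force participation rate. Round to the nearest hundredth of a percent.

Employed = 118.15 + 32.11 + 2.44 = 152.70 million (anyone who worked, including part-time for economic reasons, counts as employed).
Unemployed = 0.84 + 4.91 = 5.75 million (jobless and actively searching, or on temporary layoff).
Labor force = 152.70 + 5.75 = 158.45 million.
Not in labor force = 49.27 + 1.35 + 10.83 = 61.45 million (those not working and not actively searching are outside the labor force — including those who want a job but have given up searching).
Civilian working-age population = 158.45 + 61.45 = 219.90 million.
Unemployment rate = 5.75 / 158.45 = 3.63%.
Labor force participation rate = 158.45 / 219.90 = 72.06%.

Unemployment rate ≈ 3.63%; labor force participation rate ≈ 72.06%.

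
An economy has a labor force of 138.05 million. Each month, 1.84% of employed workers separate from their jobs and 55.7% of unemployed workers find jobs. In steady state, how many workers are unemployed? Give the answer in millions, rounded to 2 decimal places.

About 4.41 million are unemployed in steady state.

Steady-state unemployment rate u* = s/(s+f) = 1.84/(1.84+55.7) = 0.031978.
Unemployed = u* × labor force = 0.031978 × 138.05 ≈ 4.41 million.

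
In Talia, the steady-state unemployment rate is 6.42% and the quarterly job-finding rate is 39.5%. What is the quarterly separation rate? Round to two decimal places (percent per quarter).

Separation rate ≈ 2.71% per quarter.

From u* = s/(s+f): s = u·f/(1−u).
s = 0.0642 × 39.5 / (1 − 0.0642) = 2.5359 / 0.9358 ≈ 2.71% per quarter.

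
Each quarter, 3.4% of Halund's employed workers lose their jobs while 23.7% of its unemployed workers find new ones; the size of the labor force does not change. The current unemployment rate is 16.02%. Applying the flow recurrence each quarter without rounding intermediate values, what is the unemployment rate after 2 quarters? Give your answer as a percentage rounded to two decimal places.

With a fixed labor force, u_{t+1} = u_t + s·(1−u_t) − f·u_t = u_t·(1−s−f) + s.
Here 1−s−f = 0.729 and s = 0.034.
u_1 = 0.160200 × 0.729 + 0.034 = 0.150786.
u_2 = 0.150786 × 0.729 + 0.034 = 0.143923.

Unemployment rate after two quarters ≈ 14.39%.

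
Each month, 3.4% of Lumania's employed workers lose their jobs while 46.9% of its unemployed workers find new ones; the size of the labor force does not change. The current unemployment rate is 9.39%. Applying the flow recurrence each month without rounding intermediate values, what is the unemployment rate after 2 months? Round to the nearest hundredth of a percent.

With a fixed labor force, u_{t+1} = u_t + s·(1−u_t) − f·u_t = u_t·(1−s−f) + s.
Here 1−s−f = 0.497 and s = 0.034.
u_1 = 0.093900 × 0.497 + 0.034 = 0.080668.
u_2 = 0.080668 × 0.497 + 0.034 = 0.074092.

Unemployment rate after two months ≈ 7.41%.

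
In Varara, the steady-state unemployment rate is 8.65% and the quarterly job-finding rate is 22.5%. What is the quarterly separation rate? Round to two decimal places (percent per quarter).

Separation rate ≈ 2.13% per quarter.

From u* = s/(s+f): s = u·f/(1−u).
s = 0.0865 × 22.5 / (1 − 0.0865) = 1.9463 / 0.9135 ≈ 2.13% per quarter.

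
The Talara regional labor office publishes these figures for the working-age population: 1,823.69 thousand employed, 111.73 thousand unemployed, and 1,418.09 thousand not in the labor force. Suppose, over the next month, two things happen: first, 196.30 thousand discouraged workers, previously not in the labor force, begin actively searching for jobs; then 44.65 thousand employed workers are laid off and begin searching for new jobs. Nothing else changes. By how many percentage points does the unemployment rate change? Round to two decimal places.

Initially, labor force = 1,823.69 + 111.73 = 1,935.42 thousand, so u = 111.73/1,935.42 = 5.77%.
After the first change, unemployed and labor force both rise by 196.30 → E = 1,823.69, U = 308.03, labor force = 2,131.72 thousand.
After the second change, employed falls and unemployed rises by 44.65; labor force unchanged → E = 1,779.04, U = 352.68, labor force = 2,131.72 thousand.
New unemployment rate = 352.68 / 2,131.72 = 16.54%.
Change = 16.54% − 5.77% = +10.77 percentage points.

The unemployment rate changes by +10.77 percentage points.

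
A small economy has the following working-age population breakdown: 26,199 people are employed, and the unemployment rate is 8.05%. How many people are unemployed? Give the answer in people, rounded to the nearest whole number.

About 2,294 are unemployed.

Let U be the number unemployed. The labor force is E + U, and U/(E+U) = 0.0805.
So U = 0.0805 × 26,199 / (1 − 0.0805) = 2109.02 / 0.9195 ≈ 2,294.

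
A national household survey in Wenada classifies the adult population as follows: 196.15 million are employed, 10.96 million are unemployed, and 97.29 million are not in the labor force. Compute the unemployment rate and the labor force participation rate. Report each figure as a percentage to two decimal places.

Labor force = employed + unemployed = 196.15 + 10.96 = 207.11 million.
Working-age population = 207.11 + 97.29 = 304.40 million.
Unemployment rate = 10.96 / 207.11 = 5.29%.
Labor force participation rate = 207.11 / 304.40 = 68.04%.

Unemployment rate ≈ 5.29%; labor force participation rate ≈ 68.04%.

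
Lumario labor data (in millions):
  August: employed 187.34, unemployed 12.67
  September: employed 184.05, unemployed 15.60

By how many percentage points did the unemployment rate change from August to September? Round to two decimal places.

The unemployment rate changed by +1.48 percentage points.

August: labor force = 187.34 + 12.67 = 200.01; u = 12.67/200.01 = 6.33%.
September: labor force = 184.05 + 15.60 = 199.65; u = 15.60/199.65 = 7.81%.
Change = 7.81% − 6.33% = +1.48 pp.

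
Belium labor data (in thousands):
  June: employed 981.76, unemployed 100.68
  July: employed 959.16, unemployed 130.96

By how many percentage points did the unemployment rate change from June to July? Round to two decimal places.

June: labor force = 981.76 + 100.68 = 1,082.44; u = 100.68/1,082.44 = 9.30%.
July: labor force = 959.16 + 130.96 = 1,090.12; u = 130.96/1,090.12 = 12.01%.
Change = 12.01% − 9.30% = +2.71 pp.

The unemployment rate changed by +2.71 percentage points.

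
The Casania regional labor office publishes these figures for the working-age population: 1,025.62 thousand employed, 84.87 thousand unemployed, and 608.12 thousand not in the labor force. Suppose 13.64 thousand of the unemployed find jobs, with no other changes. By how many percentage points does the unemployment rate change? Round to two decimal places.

The unemployment rate changes by −1.23 percentage points.

Initially, labor force = 1,025.62 + 84.87 = 1,110.49 thousand, so u = 84.87/1,110.49 = 7.64%.
After the change, unemployed falls and employed rises by 13.64; labor force unchanged → E = 1,039.26, U = 71.23, labor force = 1,110.49 thousand.
New unemployment rate = 71.23 / 1,110.49 = 6.41%.
Change = 6.41% − 7.64% = −1.23 percentage points.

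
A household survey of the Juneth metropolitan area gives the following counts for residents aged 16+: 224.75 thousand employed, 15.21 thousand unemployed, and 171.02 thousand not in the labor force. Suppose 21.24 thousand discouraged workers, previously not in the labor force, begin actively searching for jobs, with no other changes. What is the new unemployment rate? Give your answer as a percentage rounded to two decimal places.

New unemployment rate ≈ 13.95%.

Initially, labor force = 224.75 + 15.21 = 239.96 thousand, so u = 15.21/239.96 = 6.34%.
After the change, unemployed and labor force both rise by 21.24 → E = 224.75, U = 36.45, labor force = 261.20 thousand.
New unemployment rate = 36.45 / 261.20 = 13.95%.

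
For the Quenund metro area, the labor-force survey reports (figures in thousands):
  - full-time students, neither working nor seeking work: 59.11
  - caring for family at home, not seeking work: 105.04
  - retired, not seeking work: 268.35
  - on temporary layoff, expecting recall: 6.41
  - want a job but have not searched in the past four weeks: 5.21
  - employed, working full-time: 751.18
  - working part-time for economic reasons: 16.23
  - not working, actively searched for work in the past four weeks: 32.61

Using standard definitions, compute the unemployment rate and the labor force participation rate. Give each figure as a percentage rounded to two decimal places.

Employed = 751.18 + 16.23 = 767.41 thousand (anyone who worked, including part-time for economic reasons, counts as employed).
Unemployed = 6.41 + 32.61 = 39.02 thousand (jobless and actively searching, or on temporary layoff).
Labor force = 767.41 + 39.02 = 806.43 thousand.
Not in labor force = 59.11 + 105.04 + 268.35 + 5.21 = 437.71 thousand (those not working and not actively searching are outside the labor force — including those who want a job but have given up searching).
Civilian working-age population = 806.43 + 437.71 = 1,244.14 thousand.
Unemployment rate = 39.02 / 806.43 = 4.84%.
Labor force participation rate = 806.43 / 1,244.14 = 64.82%.

Unemployment rate ≈ 4.84%; labor force participation rate ≈ 64.82%.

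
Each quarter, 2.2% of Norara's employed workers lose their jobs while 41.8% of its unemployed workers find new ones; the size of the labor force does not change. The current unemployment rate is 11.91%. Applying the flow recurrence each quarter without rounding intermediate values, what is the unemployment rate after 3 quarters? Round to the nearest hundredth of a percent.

Unemployment rate after three quarters ≈ 6.21%.

With a fixed labor force, u_{t+1} = u_t + s·(1−u_t) − f·u_t = u_t·(1−s−f) + s.
Here 1−s−f = 0.560 and s = 0.022.
u_1 = 0.119100 × 0.560 + 0.022 = 0.088696.
u_2 = 0.088696 × 0.560 + 0.022 = 0.071670.
u_3 = 0.071670 × 0.560 + 0.022 = 0.062135.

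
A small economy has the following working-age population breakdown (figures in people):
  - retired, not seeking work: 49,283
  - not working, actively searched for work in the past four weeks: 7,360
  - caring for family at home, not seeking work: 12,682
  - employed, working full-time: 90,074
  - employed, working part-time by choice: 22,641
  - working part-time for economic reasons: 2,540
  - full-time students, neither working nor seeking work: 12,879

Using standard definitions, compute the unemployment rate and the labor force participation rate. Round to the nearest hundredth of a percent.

Employed = 90,074 + 22,641 + 2,540 = 115,255 (anyone who worked, including part-time for economic reasons, counts as employed).
Unemployed = 7,360.
Labor force = 115,255 + 7,360 = 122,615.
Not in labor force = 49,283 + 12,682 + 12,879 = 74,844 (those not working and not actively searching are outside the labor force).
Civilian working-age population = 122,615 + 74,844 = 197,459.
Unemployment rate = 7,360 / 122,615 = 6.00%.
Labor force participation rate = 122,615 / 197,459 = 62.10%.

Unemployment rate ≈ 6.00%; labor force participation rate ≈ 62.10%.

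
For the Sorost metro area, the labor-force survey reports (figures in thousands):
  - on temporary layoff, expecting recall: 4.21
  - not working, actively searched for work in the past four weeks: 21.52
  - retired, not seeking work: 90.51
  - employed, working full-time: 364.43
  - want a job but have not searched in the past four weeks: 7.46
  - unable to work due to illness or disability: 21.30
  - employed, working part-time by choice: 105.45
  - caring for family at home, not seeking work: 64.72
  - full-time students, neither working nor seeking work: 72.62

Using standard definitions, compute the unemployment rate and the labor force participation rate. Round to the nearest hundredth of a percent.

Employed = 364.43 + 105.45 = 469.88 thousand.
Unemployed = 4.21 + 21.52 = 25.73 thousand (jobless and actively searching, or on temporary layoff).
Labor force = 469.88 + 25.73 = 495.61 thousand.
Not in labor force = 90.51 + 7.46 + 21.30 + 64.72 + 72.62 = 256.61 thousand (those not working and not actively searching are outside the labor force — including those who want a job but have given up searching).
Civilian working-age population = 495.61 + 256.61 = 752.22 thousand.
Unemployment rate = 25.73 / 495.61 = 5.19%.
Labor force participation rate = 495.61 / 752.22 = 65.89%.

Unemployment rate ≈ 5.19%; labor force participation rate ≈ 65.89%.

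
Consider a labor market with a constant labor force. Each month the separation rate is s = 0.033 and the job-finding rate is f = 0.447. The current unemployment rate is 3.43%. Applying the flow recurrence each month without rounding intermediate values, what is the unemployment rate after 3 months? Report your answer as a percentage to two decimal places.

With a fixed labor force, u_{t+1} = u_t + s·(1−u_t) − f·u_t = u_t·(1−s−f) + s.
Here 1−s−f = 0.520 and s = 0.033.
u_1 = 0.034300 × 0.520 + 0.033 = 0.050836.
u_2 = 0.050836 × 0.520 + 0.033 = 0.059435.
u_3 = 0.059435 × 0.520 + 0.033 = 0.063906.

Unemployment rate after three months ≈ 6.39%.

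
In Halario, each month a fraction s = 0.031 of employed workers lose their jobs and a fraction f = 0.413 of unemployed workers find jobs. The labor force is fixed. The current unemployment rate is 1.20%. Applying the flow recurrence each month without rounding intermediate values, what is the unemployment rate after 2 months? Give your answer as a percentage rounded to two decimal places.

With a fixed labor force, u_{t+1} = u_t + s·(1−u_t) − f·u_t = u_t·(1−s−f) + s.
Here 1−s−f = 0.556 and s = 0.031.
u_1 = 0.012000 × 0.556 + 0.031 = 0.037672.
u_2 = 0.037672 × 0.556 + 0.031 = 0.051946.

Unemployment rate after two months ≈ 5.19%.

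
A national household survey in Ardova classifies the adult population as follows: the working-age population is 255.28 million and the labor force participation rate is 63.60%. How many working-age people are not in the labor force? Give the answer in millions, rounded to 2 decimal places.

About 92.92 million are not in the labor force.

Share not in the labor force = 1 − 0.6360 = 0.3640.
Not in labor force = 0.3640 × 255.28 ≈ 92.92 million.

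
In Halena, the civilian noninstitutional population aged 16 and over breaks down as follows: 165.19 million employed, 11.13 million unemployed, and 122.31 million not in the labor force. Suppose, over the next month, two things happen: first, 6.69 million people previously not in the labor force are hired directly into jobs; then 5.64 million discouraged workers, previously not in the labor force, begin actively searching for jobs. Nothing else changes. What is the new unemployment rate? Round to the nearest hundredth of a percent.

New unemployment rate ≈ 8.89%.

Initially, labor force = 165.19 + 11.13 = 176.32 million, so u = 11.13/176.32 = 6.31%.
After the first change, employed and labor force both rise by 6.69; unemployed unchanged → E = 171.88, U = 11.13, labor force = 183.01 million.
After the second change, unemployed and labor force both rise by 5.64 → E = 171.88, U = 16.77, labor force = 188.65 million.
New unemployment rate = 16.77 / 188.65 = 8.89%.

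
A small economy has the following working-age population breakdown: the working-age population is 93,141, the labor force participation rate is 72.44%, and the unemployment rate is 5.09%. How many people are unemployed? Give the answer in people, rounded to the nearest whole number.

About 3,434 are unemployed.

Labor force = 0.7244 × 93,141 = 67,471.
Unemployed = 0.0509 × 67,471 ≈ 3,434.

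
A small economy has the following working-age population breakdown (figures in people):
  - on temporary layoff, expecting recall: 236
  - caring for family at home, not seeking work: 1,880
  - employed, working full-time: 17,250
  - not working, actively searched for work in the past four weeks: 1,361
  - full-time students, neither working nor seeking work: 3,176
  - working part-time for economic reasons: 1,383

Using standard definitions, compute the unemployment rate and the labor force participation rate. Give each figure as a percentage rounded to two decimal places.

Unemployment rate ≈ 7.89%; labor force participation rate ≈ 80.00%.

Employed = 17,250 + 1,383 = 18,633 (anyone who worked, including part-time for economic reasons, counts as employed).
Unemployed = 236 + 1,361 = 1,597 (jobless and actively searching, or on temporary layoff).
Labor force = 18,633 + 1,597 = 20,230.
Not in labor force = 1,880 + 3,176 = 5,056 (those not working and not actively searching are outside the labor force).
Civilian working-age population = 20,230 + 5,056 = 25,286.
Unemployment rate = 1,597 / 20,230 = 7.89%.
Labor force participation rate = 20,230 / 25,286 = 80.00%.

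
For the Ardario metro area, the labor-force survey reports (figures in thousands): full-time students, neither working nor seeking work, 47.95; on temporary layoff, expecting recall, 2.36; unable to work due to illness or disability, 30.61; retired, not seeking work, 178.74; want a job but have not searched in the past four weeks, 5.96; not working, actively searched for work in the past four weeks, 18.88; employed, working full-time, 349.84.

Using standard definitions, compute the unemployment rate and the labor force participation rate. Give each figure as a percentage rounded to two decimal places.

Unemployment rate ≈ 5.72%; labor force participation rate ≈ 58.50%.

Employed = 349.84 thousand.
Unemployed = 2.36 + 18.88 = 21.24 thousand (jobless and actively searching, or on temporary layoff).
Labor force = 349.84 + 21.24 = 371.08 thousand.
Not in labor force = 47.95 + 30.61 + 178.74 + 5.96 = 263.26 thousand (those not working and not actively searching are outside the labor force — including those who want a job but have given up searching).
Civilian working-age population = 371.08 + 263.26 = 634.34 thousand.
Unemployment rate = 21.24 / 371.08 = 5.72%.
Labor force participation rate = 371.08 / 634.34 = 58.50%.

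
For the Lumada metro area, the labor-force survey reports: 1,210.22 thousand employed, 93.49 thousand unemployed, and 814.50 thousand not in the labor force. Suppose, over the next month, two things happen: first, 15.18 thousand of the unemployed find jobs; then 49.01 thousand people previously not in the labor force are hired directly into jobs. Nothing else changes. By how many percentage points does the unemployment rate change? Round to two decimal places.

Initially, labor force = 1,210.22 + 93.49 = 1,303.71 thousand, so u = 93.49/1,303.71 = 7.17%.
After the first change, unemployed falls and employed rises by 15.18; labor force unchanged → E = 1,225.40, U = 78.31, labor force = 1,303.71 thousand.
After the second change, employed and labor force both rise by 49.01; unemployed unchanged → E = 1,274.41, U = 78.31, labor force = 1,352.72 thousand.
New unemployment rate = 78.31 / 1,352.72 = 5.79%.
Change = 5.79% − 7.17% = −1.38 percentage points.

The unemployment rate changes by −1.38 percentage points.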